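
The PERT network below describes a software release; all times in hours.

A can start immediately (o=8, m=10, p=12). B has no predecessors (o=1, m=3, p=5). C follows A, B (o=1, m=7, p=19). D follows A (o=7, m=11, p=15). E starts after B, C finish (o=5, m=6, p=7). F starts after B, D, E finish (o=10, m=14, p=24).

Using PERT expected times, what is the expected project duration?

te_A = (8 + 4·10 + 12)/6 = 60/6 = 10
te_B = (1 + 4·3 + 5)/6 = 18/6 = 3
te_C = (1 + 4·7 + 19)/6 = 48/6 = 8
te_D = (7 + 4·11 + 15)/6 = 66/6 = 11
te_E = (5 + 4·6 + 7)/6 = 36/6 = 6
te_F = (10 + 4·14 + 24)/6 = 90/6 = 15

Forward pass:
ES_A = 0; EF_A = 10
ES_B = 0; EF_B = 3
ES_C = max(EF_A=10, EF_B=3) = 10; EF_C = 10+8 = 18
ES_D = 10; EF_D = 10+11 = 21
ES_E = max(EF_B=3, EF_C=18) = 18; EF_E = 18+6 = 24
ES_F = max(EF_B=3, EF_D=21, EF_E=24) = 24; EF_F = 24+15 = 39
Expected project duration μ = 39 hours. Critical path: A → C → E → F.

39 hours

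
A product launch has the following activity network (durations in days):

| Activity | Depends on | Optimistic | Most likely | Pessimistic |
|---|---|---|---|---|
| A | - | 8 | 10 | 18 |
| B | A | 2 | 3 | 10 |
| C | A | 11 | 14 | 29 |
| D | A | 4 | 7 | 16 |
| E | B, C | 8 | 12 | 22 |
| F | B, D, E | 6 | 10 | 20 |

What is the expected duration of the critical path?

51 days

te_A = (8 + 4·10 + 18)/6 = 66/6 = 11
te_B = (2 + 4·3 + 10)/6 = 24/6 = 4
te_C = (11 + 4·14 + 29)/6 = 96/6 = 16
te_D = (4 + 4·7 + 16)/6 = 48/6 = 8
te_E = (8 + 4·12 + 22)/6 = 78/6 = 13
te_F = (6 + 4·10 + 20)/6 = 66/6 = 11

Forward pass:
ES_A = 0; EF_A = 11
ES_B = 11; EF_B = 11+4 = 15
ES_C = 11; EF_C = 11+16 = 27
ES_D = 11; EF_D = 11+8 = 19
ES_E = max(EF_B=15, EF_C=27) = 27; EF_E = 27+13 = 40
ES_F = max(EF_B=15, EF_D=19, EF_E=40) = 40; EF_F = 40+11 = 51
Expected project duration μ = 51 days. Critical path: A → C → E → F.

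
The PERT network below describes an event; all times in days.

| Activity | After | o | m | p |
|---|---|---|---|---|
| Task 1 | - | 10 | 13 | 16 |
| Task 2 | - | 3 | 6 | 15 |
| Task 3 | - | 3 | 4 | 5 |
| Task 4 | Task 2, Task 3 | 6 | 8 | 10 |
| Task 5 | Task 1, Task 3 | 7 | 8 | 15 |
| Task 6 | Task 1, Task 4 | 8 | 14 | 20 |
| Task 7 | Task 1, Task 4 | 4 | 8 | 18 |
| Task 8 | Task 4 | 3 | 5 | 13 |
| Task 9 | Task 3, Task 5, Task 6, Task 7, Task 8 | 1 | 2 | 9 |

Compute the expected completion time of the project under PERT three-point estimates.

32 days

te_Task 1 = (10 + 4·13 + 16)/6 = 78/6 = 13
te_Task 2 = (3 + 4·6 + 15)/6 = 42/6 = 7
te_Task 3 = (3 + 4·4 + 5)/6 = 24/6 = 4
te_Task 4 = (6 + 4·8 + 10)/6 = 48/6 = 8
te_Task 5 = (7 + 4·8 + 15)/6 = 54/6 = 9
te_Task 6 = (8 + 4·14 + 20)/6 = 84/6 = 14
te_Task 7 = (4 + 4·8 + 18)/6 = 54/6 = 9
te_Task 8 = (3 + 4·5 + 13)/6 = 36/6 = 6
te_Task 9 = (1 + 4·2 + 9)/6 = 18/6 = 3

Forward pass:
ES_Task 1 = 0; EF_Task 1 = 13
ES_Task 2 = 0; EF_Task 2 = 7
ES_Task 3 = 0; EF_Task 3 = 4
ES_Task 4 = max(EF_Task 2=7, EF_Task 3=4) = 7; EF_Task 4 = 7+8 = 15
ES_Task 5 = max(EF_Task 1=13, EF_Task 3=4) = 13; EF_Task 5 = 13+9 = 22
ES_Task 6 = max(EF_Task 1=13, EF_Task 4=15) = 15; EF_Task 6 = 15+14 = 29
ES_Task 7 = max(EF_Task 1=13, EF_Task 4=15) = 15; EF_Task 7 = 15+9 = 24
ES_Task 8 = 15; EF_Task 8 = 15+6 = 21
ES_Task 9 = max(EF_Task 3=4, EF_Task 5=22, EF_Task 6=29, EF_Task 7=24, EF_Task 8=21) = 29; EF_Task 9 = 29+3 = 32
Expected project duration μ = 32 days. Critical path: Task 2 → Task 4 → Task 6 → Task 9.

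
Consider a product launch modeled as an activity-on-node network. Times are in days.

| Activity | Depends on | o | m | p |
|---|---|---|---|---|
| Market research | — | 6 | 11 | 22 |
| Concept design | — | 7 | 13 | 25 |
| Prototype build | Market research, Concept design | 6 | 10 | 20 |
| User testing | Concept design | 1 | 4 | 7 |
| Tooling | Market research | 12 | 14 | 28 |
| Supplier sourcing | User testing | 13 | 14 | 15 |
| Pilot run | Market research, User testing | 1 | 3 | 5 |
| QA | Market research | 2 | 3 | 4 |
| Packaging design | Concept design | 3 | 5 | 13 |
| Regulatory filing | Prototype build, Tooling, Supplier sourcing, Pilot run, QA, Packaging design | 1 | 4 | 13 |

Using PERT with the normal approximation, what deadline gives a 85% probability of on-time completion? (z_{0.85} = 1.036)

40.9 days

te_Market research = (6 + 4·11 + 22)/6 = 72/6 = 12; σ²_Market research = ((22−6)/6)² = 7.111
te_Concept design = (7 + 4·13 + 25)/6 = 84/6 = 14; σ²_Concept design = ((25−7)/6)² = 9.000
te_Prototype build = (6 + 4·10 + 20)/6 = 66/6 = 11; σ²_Prototype build = ((20−6)/6)² = 5.444
te_User testing = (1 + 4·4 + 7)/6 = 24/6 = 4; σ²_User testing = ((7−1)/6)² = 1.000
te_Tooling = (12 + 4·14 + 28)/6 = 96/6 = 16; σ²_Tooling = ((28−12)/6)² = 7.111
te_Supplier sourcing = (13 + 4·14 + 15)/6 = 84/6 = 14; σ²_Supplier sourcing = ((15−13)/6)² = 0.111
te_Pilot run = (1 + 4·3 + 5)/6 = 18/6 = 3; σ²_Pilot run = ((5−1)/6)² = 0.444
te_QA = (2 + 4·3 + 4)/6 = 18/6 = 3; σ²_QA = ((4−2)/6)² = 0.111
te_Packaging design = (3 + 4·5 + 13)/6 = 36/6 = 6; σ²_Packaging design = ((13−3)/6)² = 2.778
te_Regulatory filing = (1 + 4·4 + 13)/6 = 30/6 = 5; σ²_Regulatory filing = ((13−1)/6)² = 4.000

Forward pass:
ES_Market research = 0; EF_Market research = 12
ES_Concept design = 0; EF_Concept design = 14
ES_Prototype build = max(EF_Market research=12, EF_Concept design=14) = 14; EF_Prototype build = 14+11 = 25
ES_User testing = 14; EF_User testing = 14+4 = 18
ES_Tooling = 12; EF_Tooling = 12+16 = 28
ES_Supplier sourcing = 18; EF_Supplier sourcing = 18+14 = 32
ES_Pilot run = max(EF_Market research=12, EF_User testing=18) = 18; EF_Pilot run = 18+3 = 21
ES_QA = 12; EF_QA = 12+3 = 15
ES_Packaging design = 14; EF_Packaging design = 14+6 = 20
ES_Regulatory filing = max(EF_Prototype build=25, EF_Tooling=28, EF_Supplier sourcing=32, EF_Pilot run=21, EF_QA=15, EF_Packaging design=20) = 32; EF_Regulatory filing = 32+5 = 37
Expected project duration μ = 37 days. Critical path: Concept design → User testing → Supplier sourcing → Regulatory filing.

Variance along critical path = 9.000 + 1.000 + 0.111 + 4.000 = 14.111; σ = 3.756 days.
D = μ + z·σ = 37 + 1.036·3.756 = 40.9 days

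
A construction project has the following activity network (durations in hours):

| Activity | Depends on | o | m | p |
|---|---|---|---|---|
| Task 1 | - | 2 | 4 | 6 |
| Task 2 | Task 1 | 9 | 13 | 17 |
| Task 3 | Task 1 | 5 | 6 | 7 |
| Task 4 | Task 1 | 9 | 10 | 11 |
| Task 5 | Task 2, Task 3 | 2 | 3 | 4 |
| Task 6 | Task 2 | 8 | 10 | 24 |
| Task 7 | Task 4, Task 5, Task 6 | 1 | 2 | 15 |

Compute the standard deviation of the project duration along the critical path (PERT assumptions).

te_Task 1 = (2 + 4·4 + 6)/6 = 24/6 = 4; σ²_Task 1 = ((6−2)/6)² = 0.444
te_Task 2 = (9 + 4·13 + 17)/6 = 78/6 = 13; σ²_Task 2 = ((17−9)/6)² = 1.778
te_Task 3 = (5 + 4·6 + 7)/6 = 36/6 = 6; σ²_Task 3 = ((7−5)/6)² = 0.111
te_Task 4 = (9 + 4·10 + 11)/6 = 60/6 = 10; σ²_Task 4 = ((11−9)/6)² = 0.111
te_Task 5 = (2 + 4·3 + 4)/6 = 18/6 = 3; σ²_Task 5 = ((4−2)/6)² = 0.111
te_Task 6 = (8 + 4·10 + 24)/6 = 72/6 = 12; σ²_Task 6 = ((24−8)/6)² = 7.111
te_Task 7 = (1 + 4·2 + 15)/6 = 24/6 = 4; σ²_Task 7 = ((15−1)/6)² = 5.444

Forward pass:
ES_Task 1 = 0; EF_Task 1 = 4
ES_Task 2 = 4; EF_Task 2 = 4+13 = 17
ES_Task 3 = 4; EF_Task 3 = 4+6 = 10
ES_Task 4 = 4; EF_Task 4 = 4+10 = 14
ES_Task 5 = max(EF_Task 2=17, EF_Task 3=10) = 17; EF_Task 5 = 17+3 = 20
ES_Task 6 = 17; EF_Task 6 = 17+12 = 29
ES_Task 7 = max(EF_Task 4=14, EF_Task 5=20, EF_Task 6=29) = 29; EF_Task 7 = 29+4 = 33
Expected project duration μ = 33 hours. Critical path: Task 1 → Task 2 → Task 6 → Task 7.

Variance along critical path = 0.444 + 1.778 + 7.111 + 5.444 = 14.778
σ = √14.778 = 3.844 hours

3.84 hours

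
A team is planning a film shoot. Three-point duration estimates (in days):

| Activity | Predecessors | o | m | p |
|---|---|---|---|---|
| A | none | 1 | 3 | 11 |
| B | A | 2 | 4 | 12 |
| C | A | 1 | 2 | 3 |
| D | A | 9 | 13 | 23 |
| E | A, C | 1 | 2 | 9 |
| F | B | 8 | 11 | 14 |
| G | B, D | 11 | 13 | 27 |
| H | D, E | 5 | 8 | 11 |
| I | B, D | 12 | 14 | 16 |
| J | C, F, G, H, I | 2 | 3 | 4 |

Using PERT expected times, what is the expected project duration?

36 days

te_A = (1 + 4·3 + 11)/6 = 24/6 = 4
te_B = (2 + 4·4 + 12)/6 = 30/6 = 5
te_C = (1 + 4·2 + 3)/6 = 12/6 = 2
te_D = (9 + 4·13 + 23)/6 = 84/6 = 14
te_E = (1 + 4·2 + 9)/6 = 18/6 = 3
te_F = (8 + 4·11 + 14)/6 = 66/6 = 11
te_G = (11 + 4·13 + 27)/6 = 90/6 = 15
te_H = (5 + 4·8 + 11)/6 = 48/6 = 8
te_I = (12 + 4·14 + 16)/6 = 84/6 = 14
te_J = (2 + 4·3 + 4)/6 = 18/6 = 3

Forward pass:
ES_A = 0; EF_A = 4
ES_B = 4; EF_B = 4+5 = 9
ES_C = 4; EF_C = 4+2 = 6
ES_D = 4; EF_D = 4+14 = 18
ES_E = max(EF_A=4, EF_C=6) = 6; EF_E = 6+3 = 9
ES_F = 9; EF_F = 9+11 = 20
ES_G = max(EF_B=9, EF_D=18) = 18; EF_G = 18+15 = 33
ES_H = max(EF_D=18, EF_E=9) = 18; EF_H = 18+8 = 26
ES_I = max(EF_B=9, EF_D=18) = 18; EF_I = 18+14 = 32
ES_J = max(EF_C=6, EF_F=20, EF_G=33, EF_H=26, EF_I=32) = 33; EF_J = 33+3 = 36
Expected project duration μ = 36 days. Critical path: A → D → G → J.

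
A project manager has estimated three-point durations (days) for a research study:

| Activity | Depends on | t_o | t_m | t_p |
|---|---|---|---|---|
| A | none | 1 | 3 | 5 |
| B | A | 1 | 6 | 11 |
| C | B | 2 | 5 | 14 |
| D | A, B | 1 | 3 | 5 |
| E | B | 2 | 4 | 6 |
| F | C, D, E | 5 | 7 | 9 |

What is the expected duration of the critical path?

te_A = (1 + 4·3 + 5)/6 = 18/6 = 3
te_B = (1 + 4·6 + 11)/6 = 36/6 = 6
te_C = (2 + 4·5 + 14)/6 = 36/6 = 6
te_D = (1 + 4·3 + 5)/6 = 18/6 = 3
te_E = (2 + 4·4 + 6)/6 = 24/6 = 4
te_F = (5 + 4·7 + 9)/6 = 42/6 = 7

Forward pass:
ES_A = 0; EF_A = 3
ES_B = 3; EF_B = 3+6 = 9
ES_C = 9; EF_C = 9+6 = 15
ES_D = max(EF_A=3, EF_B=9) = 9; EF_D = 9+3 = 12
ES_E = 9; EF_E = 9+4 = 13
ES_F = max(EF_C=15, EF_D=12, EF_E=13) = 15; EF_F = 15+7 = 22
Expected project duration μ = 22 days. Critical path: A → B → C → F.

22 days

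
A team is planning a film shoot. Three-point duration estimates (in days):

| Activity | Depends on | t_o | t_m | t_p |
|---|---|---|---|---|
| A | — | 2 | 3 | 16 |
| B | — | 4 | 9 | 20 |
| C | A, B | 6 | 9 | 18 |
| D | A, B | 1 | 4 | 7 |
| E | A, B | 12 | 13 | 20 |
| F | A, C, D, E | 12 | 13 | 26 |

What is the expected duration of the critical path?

39 days

te_A = (2 + 4·3 + 16)/6 = 30/6 = 5
te_B = (4 + 4·9 + 20)/6 = 60/6 = 10
te_C = (6 + 4·9 + 18)/6 = 60/6 = 10
te_D = (1 + 4·4 + 7)/6 = 24/6 = 4
te_E = (12 + 4·13 + 20)/6 = 84/6 = 14
te_F = (12 + 4·13 + 26)/6 = 90/6 = 15

Forward pass:
ES_A = 0; EF_A = 5
ES_B = 0; EF_B = 10
ES_C = max(EF_A=5, EF_B=10) = 10; EF_C = 10+10 = 20
ES_D = max(EF_A=5, EF_B=10) = 10; EF_D = 10+4 = 14
ES_E = max(EF_A=5, EF_B=10) = 10; EF_E = 10+14 = 24
ES_F = max(EF_A=5, EF_C=20, EF_D=14, EF_E=24) = 24; EF_F = 24+15 = 39
Expected project duration μ = 39 days. Critical path: B → E → F.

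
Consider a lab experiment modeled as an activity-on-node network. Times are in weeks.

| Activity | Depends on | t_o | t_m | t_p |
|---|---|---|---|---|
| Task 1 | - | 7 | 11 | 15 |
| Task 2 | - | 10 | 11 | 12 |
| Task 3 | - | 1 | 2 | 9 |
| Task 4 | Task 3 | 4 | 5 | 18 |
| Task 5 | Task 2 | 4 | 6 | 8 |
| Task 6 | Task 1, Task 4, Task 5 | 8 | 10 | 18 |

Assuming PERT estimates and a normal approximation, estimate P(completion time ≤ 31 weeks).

0.950

te_Task 1 = (7 + 4·11 + 15)/6 = 66/6 = 11; σ²_Task 1 = ((15−7)/6)² = 1.778
te_Task 2 = (10 + 4·11 + 12)/6 = 66/6 = 11; σ²_Task 2 = ((12−10)/6)² = 0.111
te_Task 3 = (1 + 4·2 + 9)/6 = 18/6 = 3; σ²_Task 3 = ((9−1)/6)² = 1.778
te_Task 4 = (4 + 4·5 + 18)/6 = 42/6 = 7; σ²_Task 4 = ((18−4)/6)² = 5.444
te_Task 5 = (4 + 4·6 + 8)/6 = 36/6 = 6; σ²_Task 5 = ((8−4)/6)² = 0.444
te_Task 6 = (8 + 4·10 + 18)/6 = 66/6 = 11; σ²_Task 6 = ((18−8)/6)² = 2.778

Forward pass:
ES_Task 1 = 0; EF_Task 1 = 11
ES_Task 2 = 0; EF_Task 2 = 11
ES_Task 3 = 0; EF_Task 3 = 3
ES_Task 4 = 3; EF_Task 4 = 3+7 = 10
ES_Task 5 = 11; EF_Task 5 = 11+6 = 17
ES_Task 6 = max(EF_Task 1=11, EF_Task 4=10, EF_Task 5=17) = 17; EF_Task 6 = 17+11 = 28
Expected project duration μ = 28 weeks. Critical path: Task 2 → Task 5 → Task 6.

Variance along critical path = 0.111 + 0.444 + 2.778 = 3.333; σ = √3.333 = 1.826 weeks.
Z = (31 − 28) / 1.826 = 1.643
P(T ≤ 31) = Φ(1.643) ≈ 0.950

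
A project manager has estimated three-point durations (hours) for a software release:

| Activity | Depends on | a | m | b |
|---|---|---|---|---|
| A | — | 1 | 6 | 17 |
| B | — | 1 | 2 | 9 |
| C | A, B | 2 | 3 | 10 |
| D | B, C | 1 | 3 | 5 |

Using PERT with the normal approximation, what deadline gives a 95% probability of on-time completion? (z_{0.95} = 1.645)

te_A = (1 + 4·6 + 17)/6 = 42/6 = 7; σ²_A = ((17−1)/6)² = 7.111
te_B = (1 + 4·2 + 9)/6 = 18/6 = 3; σ²_B = ((9−1)/6)² = 1.778
te_C = (2 + 4·3 + 10)/6 = 24/6 = 4; σ²_C = ((10−2)/6)² = 1.778
te_D = (1 + 4·3 + 5)/6 = 18/6 = 3; σ²_D = ((5−1)/6)² = 0.444

Forward pass:
ES_A = 0; EF_A = 7
ES_B = 0; EF_B = 3
ES_C = max(EF_A=7, EF_B=3) = 7; EF_C = 7+4 = 11
ES_D = max(EF_B=3, EF_C=11) = 11; EF_D = 11+3 = 14
Expected project duration μ = 14 hours. Critical path: A → C → D.

Variance along critical path = 7.111 + 1.778 + 0.444 = 9.333; σ = 3.055 hours.
D = μ + z·σ = 14 + 1.645·3.055 = 19.0 hours

19.0 hours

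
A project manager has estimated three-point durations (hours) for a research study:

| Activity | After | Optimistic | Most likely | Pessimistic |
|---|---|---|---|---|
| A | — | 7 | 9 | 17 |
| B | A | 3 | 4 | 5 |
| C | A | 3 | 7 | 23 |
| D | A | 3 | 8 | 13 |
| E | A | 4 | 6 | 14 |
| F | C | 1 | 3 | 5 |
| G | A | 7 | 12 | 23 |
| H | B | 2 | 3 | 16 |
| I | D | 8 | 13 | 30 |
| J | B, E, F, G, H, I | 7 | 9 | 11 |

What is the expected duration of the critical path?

42 hours

te_A = (7 + 4·9 + 17)/6 = 60/6 = 10
te_B = (3 + 4·4 + 5)/6 = 24/6 = 4
te_C = (3 + 4·7 + 23)/6 = 54/6 = 9
te_D = (3 + 4·8 + 13)/6 = 48/6 = 8
te_E = (4 + 4·6 + 14)/6 = 42/6 = 7
te_F = (1 + 4·3 + 5)/6 = 18/6 = 3
te_G = (7 + 4·12 + 23)/6 = 78/6 = 13
te_H = (2 + 4·3 + 16)/6 = 30/6 = 5
te_I = (8 + 4·13 + 30)/6 = 90/6 = 15
te_J = (7 + 4·9 + 11)/6 = 54/6 = 9

Forward pass:
ES_A = 0; EF_A = 10
ES_B = 10; EF_B = 10+4 = 14
ES_C = 10; EF_C = 10+9 = 19
ES_D = 10; EF_D = 10+8 = 18
ES_E = 10; EF_E = 10+7 = 17
ES_F = 19; EF_F = 19+3 = 22
ES_G = 10; EF_G = 10+13 = 23
ES_H = 14; EF_H = 14+5 = 19
ES_I = 18; EF_I = 18+15 = 33
ES_J = max(EF_B=14, EF_E=17, EF_F=22, EF_G=23, EF_H=19, EF_I=33) = 33; EF_J = 33+9 = 42
Expected project duration μ = 42 hours. Critical path: A → D → I → J.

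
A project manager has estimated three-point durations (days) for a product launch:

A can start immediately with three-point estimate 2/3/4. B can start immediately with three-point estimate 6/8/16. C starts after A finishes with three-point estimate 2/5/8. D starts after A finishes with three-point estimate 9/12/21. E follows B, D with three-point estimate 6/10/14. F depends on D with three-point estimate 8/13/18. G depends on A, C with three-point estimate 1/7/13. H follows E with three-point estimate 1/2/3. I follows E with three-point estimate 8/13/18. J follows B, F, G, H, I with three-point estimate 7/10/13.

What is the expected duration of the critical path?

49 days

te_A = (2 + 4·3 + 4)/6 = 18/6 = 3
te_B = (6 + 4·8 + 16)/6 = 54/6 = 9
te_C = (2 + 4·5 + 8)/6 = 30/6 = 5
te_D = (9 + 4·12 + 21)/6 = 78/6 = 13
te_E = (6 + 4·10 + 14)/6 = 60/6 = 10
te_F = (8 + 4·13 + 18)/6 = 78/6 = 13
te_G = (1 + 4·7 + 13)/6 = 42/6 = 7
te_H = (1 + 4·2 + 3)/6 = 12/6 = 2
te_I = (8 + 4·13 + 18)/6 = 78/6 = 13
te_J = (7 + 4·10 + 13)/6 = 60/6 = 10

Forward pass:
ES_A = 0; EF_A = 3
ES_B = 0; EF_B = 9
ES_C = 3; EF_C = 3+5 = 8
ES_D = 3; EF_D = 3+13 = 16
ES_E = max(EF_B=9, EF_D=16) = 16; EF_E = 16+10 = 26
ES_F = 16; EF_F = 16+13 = 29
ES_G = max(EF_A=3, EF_C=8) = 8; EF_G = 8+7 = 15
ES_H = 26; EF_H = 26+2 = 28
ES_I = 26; EF_I = 26+13 = 39
ES_J = max(EF_B=9, EF_F=29, EF_G=15, EF_H=28, EF_I=39) = 39; EF_J = 39+10 = 49
Expected project duration μ = 49 days. Critical path: A → D → E → I → J.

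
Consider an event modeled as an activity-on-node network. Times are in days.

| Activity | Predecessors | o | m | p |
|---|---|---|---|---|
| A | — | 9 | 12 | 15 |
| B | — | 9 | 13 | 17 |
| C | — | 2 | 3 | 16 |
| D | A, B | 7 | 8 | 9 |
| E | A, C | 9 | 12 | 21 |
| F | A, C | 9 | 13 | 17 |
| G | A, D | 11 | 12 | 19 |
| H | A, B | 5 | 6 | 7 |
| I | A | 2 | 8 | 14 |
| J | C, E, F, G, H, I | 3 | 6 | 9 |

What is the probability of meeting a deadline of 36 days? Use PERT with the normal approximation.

0.032

te_A = (9 + 4·12 + 15)/6 = 72/6 = 12; σ²_A = ((15−9)/6)² = 1.000
te_B = (9 + 4·13 + 17)/6 = 78/6 = 13; σ²_B = ((17−9)/6)² = 1.778
te_C = (2 + 4·3 + 16)/6 = 30/6 = 5; σ²_C = ((16−2)/6)² = 5.444
te_D = (7 + 4·8 + 9)/6 = 48/6 = 8; σ²_D = ((9−7)/6)² = 0.111
te_E = (9 + 4·12 + 21)/6 = 78/6 = 13; σ²_E = ((21−9)/6)² = 4.000
te_F = (9 + 4·13 + 17)/6 = 78/6 = 13; σ²_F = ((17−9)/6)² = 1.778
te_G = (11 + 4·12 + 19)/6 = 78/6 = 13; σ²_G = ((19−11)/6)² = 1.778
te_H = (5 + 4·6 + 7)/6 = 36/6 = 6; σ²_H = ((7−5)/6)² = 0.111
te_I = (2 + 4·8 + 14)/6 = 48/6 = 8; σ²_I = ((14−2)/6)² = 4.000
te_J = (3 + 4·6 + 9)/6 = 36/6 = 6; σ²_J = ((9−3)/6)² = 1.000

Forward pass:
ES_A = 0; EF_A = 12
ES_B = 0; EF_B = 13
ES_C = 0; EF_C = 5
ES_D = max(EF_A=12, EF_B=13) = 13; EF_D = 13+8 = 21
ES_E = max(EF_A=12, EF_C=5) = 12; EF_E = 12+13 = 25
ES_F = max(EF_A=12, EF_C=5) = 12; EF_F = 12+13 = 25
ES_G = max(EF_A=12, EF_D=21) = 21; EF_G = 21+13 = 34
ES_H = max(EF_A=12, EF_B=13) = 13; EF_H = 13+6 = 19
ES_I = 12; EF_I = 12+8 = 20
ES_J = max(EF_C=5, EF_E=25, EF_F=25, EF_G=34, EF_H=19, EF_I=20) = 34; EF_J = 34+6 = 40
Expected project duration μ = 40 days. Critical path: B → D → G → J.

Variance along critical path = 1.778 + 0.111 + 1.778 + 1.000 = 4.667; σ = √4.667 = 2.160 days.
Z = (36 − 40) / 2.160 = -1.852
P(T ≤ 36) = Φ(-1.852) ≈ 0.032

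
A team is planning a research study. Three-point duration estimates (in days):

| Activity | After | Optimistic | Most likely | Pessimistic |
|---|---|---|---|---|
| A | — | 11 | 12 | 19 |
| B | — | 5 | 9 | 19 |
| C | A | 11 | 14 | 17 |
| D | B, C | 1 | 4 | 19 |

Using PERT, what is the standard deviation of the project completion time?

te_A = (11 + 4·12 + 19)/6 = 78/6 = 13; σ²_A = ((19−11)/6)² = 1.778
te_B = (5 + 4·9 + 19)/6 = 60/6 = 10; σ²_B = ((19−5)/6)² = 5.444
te_C = (11 + 4·14 + 17)/6 = 84/6 = 14; σ²_C = ((17−11)/6)² = 1.000
te_D = (1 + 4·4 + 19)/6 = 36/6 = 6; σ²_D = ((19−1)/6)² = 9.000

Forward pass:
ES_A = 0; EF_A = 13
ES_B = 0; EF_B = 10
ES_C = 13; EF_C = 13+14 = 27
ES_D = max(EF_B=10, EF_C=27) = 27; EF_D = 27+6 = 33
Expected project duration μ = 33 days. Critical path: A → C → D.

Variance along critical path = 1.778 + 1.000 + 9.000 = 11.778
σ = √11.778 = 3.432 days

3.43 days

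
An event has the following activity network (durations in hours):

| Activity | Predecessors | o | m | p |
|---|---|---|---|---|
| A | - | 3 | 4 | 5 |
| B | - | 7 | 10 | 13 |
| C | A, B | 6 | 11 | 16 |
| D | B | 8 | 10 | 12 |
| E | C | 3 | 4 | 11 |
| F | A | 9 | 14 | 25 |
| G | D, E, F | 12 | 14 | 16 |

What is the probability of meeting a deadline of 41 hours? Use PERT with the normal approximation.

te_A = (3 + 4·4 + 5)/6 = 24/6 = 4; σ²_A = ((5−3)/6)² = 0.111
te_B = (7 + 4·10 + 13)/6 = 60/6 = 10; σ²_B = ((13−7)/6)² = 1.000
te_C = (6 + 4·11 + 16)/6 = 66/6 = 11; σ²_C = ((16−6)/6)² = 2.778
te_D = (8 + 4·10 + 12)/6 = 60/6 = 10; σ²_D = ((12−8)/6)² = 0.444
te_E = (3 + 4·4 + 11)/6 = 30/6 = 5; σ²_E = ((11−3)/6)² = 1.778
te_F = (9 + 4·14 + 25)/6 = 90/6 = 15; σ²_F = ((25−9)/6)² = 7.111
te_G = (12 + 4·14 + 16)/6 = 84/6 = 14; σ²_G = ((16−12)/6)² = 0.444

Forward pass:
ES_A = 0; EF_A = 4
ES_B = 0; EF_B = 10
ES_C = max(EF_A=4, EF_B=10) = 10; EF_C = 10+11 = 21
ES_D = 10; EF_D = 10+10 = 20
ES_E = 21; EF_E = 21+5 = 26
ES_F = 4; EF_F = 4+15 = 19
ES_G = max(EF_D=20, EF_E=26, EF_F=19) = 26; EF_G = 26+14 = 40
Expected project duration μ = 40 hours. Critical path: B → C → E → G.

Variance along critical path = 1.000 + 2.778 + 1.778 + 0.444 = 6.000; σ = √6.000 = 2.449 hours.
Z = (41 − 40) / 2.449 = 0.408
P(T ≤ 41) = Φ(0.408) ≈ 0.658

0.658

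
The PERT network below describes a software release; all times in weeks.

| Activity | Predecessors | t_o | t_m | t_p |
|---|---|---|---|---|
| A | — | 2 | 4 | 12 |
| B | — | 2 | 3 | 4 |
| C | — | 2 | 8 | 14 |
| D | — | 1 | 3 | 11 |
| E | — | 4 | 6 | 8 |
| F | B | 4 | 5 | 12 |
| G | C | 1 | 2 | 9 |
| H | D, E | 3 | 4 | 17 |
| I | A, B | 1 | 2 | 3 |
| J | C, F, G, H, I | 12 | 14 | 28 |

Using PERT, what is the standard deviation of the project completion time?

te_A = (2 + 4·4 + 12)/6 = 30/6 = 5; σ²_A = ((12−2)/6)² = 2.778
te_B = (2 + 4·3 + 4)/6 = 18/6 = 3; σ²_B = ((4−2)/6)² = 0.111
te_C = (2 + 4·8 + 14)/6 = 48/6 = 8; σ²_C = ((14−2)/6)² = 4.000
te_D = (1 + 4·3 + 11)/6 = 24/6 = 4; σ²_D = ((11−1)/6)² = 2.778
te_E = (4 + 4·6 + 8)/6 = 36/6 = 6; σ²_E = ((8−4)/6)² = 0.444
te_F = (4 + 4·5 + 12)/6 = 36/6 = 6; σ²_F = ((12−4)/6)² = 1.778
te_G = (1 + 4·2 + 9)/6 = 18/6 = 3; σ²_G = ((9−1)/6)² = 1.778
te_H = (3 + 4·4 + 17)/6 = 36/6 = 6; σ²_H = ((17−3)/6)² = 5.444
te_I = (1 + 4·2 + 3)/6 = 12/6 = 2; σ²_I = ((3−1)/6)² = 0.111
te_J = (12 + 4·14 + 28)/6 = 96/6 = 16; σ²_J = ((28−12)/6)² = 7.111

Forward pass:
ES_A = 0; EF_A = 5
ES_B = 0; EF_B = 3
ES_C = 0; EF_C = 8
ES_D = 0; EF_D = 4
ES_E = 0; EF_E = 6
ES_F = 3; EF_F = 3+6 = 9
ES_G = 8; EF_G = 8+3 = 11
ES_H = max(EF_D=4, EF_E=6) = 6; EF_H = 6+6 = 12
ES_I = max(EF_A=5, EF_B=3) = 5; EF_I = 5+2 = 7
ES_J = max(EF_C=8, EF_F=9, EF_G=11, EF_H=12, EF_I=7) = 12; EF_J = 12+16 = 28
Expected project duration μ = 28 weeks. Critical path: E → H → J.

Variance along critical path = 0.444 + 5.444 + 7.111 = 13.000
σ = √13.000 = 3.606 weeks

3.61 weeks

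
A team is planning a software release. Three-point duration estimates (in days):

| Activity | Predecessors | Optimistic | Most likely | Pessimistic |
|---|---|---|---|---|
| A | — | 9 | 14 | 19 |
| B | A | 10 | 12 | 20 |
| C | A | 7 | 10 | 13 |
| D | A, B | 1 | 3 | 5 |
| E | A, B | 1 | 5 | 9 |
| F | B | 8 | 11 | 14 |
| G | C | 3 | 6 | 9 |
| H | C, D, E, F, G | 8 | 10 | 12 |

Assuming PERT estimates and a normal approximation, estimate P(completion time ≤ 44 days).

0.065

te_A = (9 + 4·14 + 19)/6 = 84/6 = 14; σ²_A = ((19−9)/6)² = 2.778
te_B = (10 + 4·12 + 20)/6 = 78/6 = 13; σ²_B = ((20−10)/6)² = 2.778
te_C = (7 + 4·10 + 13)/6 = 60/6 = 10; σ²_C = ((13−7)/6)² = 1.000
te_D = (1 + 4·3 + 5)/6 = 18/6 = 3; σ²_D = ((5−1)/6)² = 0.444
te_E = (1 + 4·5 + 9)/6 = 30/6 = 5; σ²_E = ((9−1)/6)² = 1.778
te_F = (8 + 4·11 + 14)/6 = 66/6 = 11; σ²_F = ((14−8)/6)² = 1.000
te_G = (3 + 4·6 + 9)/6 = 36/6 = 6; σ²_G = ((9−3)/6)² = 1.000
te_H = (8 + 4·10 + 12)/6 = 60/6 = 10; σ²_H = ((12−8)/6)² = 0.444

Forward pass:
ES_A = 0; EF_A = 14
ES_B = 14; EF_B = 14+13 = 27
ES_C = 14; EF_C = 14+10 = 24
ES_D = max(EF_A=14, EF_B=27) = 27; EF_D = 27+3 = 30
ES_E = max(EF_A=14, EF_B=27) = 27; EF_E = 27+5 = 32
ES_F = 27; EF_F = 27+11 = 38
ES_G = 24; EF_G = 24+6 = 30
ES_H = max(EF_C=24, EF_D=30, EF_E=32, EF_F=38, EF_G=30) = 38; EF_H = 38+10 = 48
Expected project duration μ = 48 days. Critical path: A → B → F → H.

Variance along critical path = 2.778 + 2.778 + 1.000 + 0.444 = 7.000; σ = √7.000 = 2.646 days.
Z = (44 − 48) / 2.646 = -1.512
P(T ≤ 44) = Φ(-1.512) ≈ 0.065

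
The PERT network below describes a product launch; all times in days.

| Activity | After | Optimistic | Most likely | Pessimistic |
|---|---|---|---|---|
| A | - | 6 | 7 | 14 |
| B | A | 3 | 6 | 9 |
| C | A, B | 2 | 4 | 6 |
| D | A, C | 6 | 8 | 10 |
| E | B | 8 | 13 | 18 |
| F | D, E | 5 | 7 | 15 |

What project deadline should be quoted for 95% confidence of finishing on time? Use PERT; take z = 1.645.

te_A = (6 + 4·7 + 14)/6 = 48/6 = 8; σ²_A = ((14−6)/6)² = 1.778
te_B = (3 + 4·6 + 9)/6 = 36/6 = 6; σ²_B = ((9−3)/6)² = 1.000
te_C = (2 + 4·4 + 6)/6 = 24/6 = 4; σ²_C = ((6−2)/6)² = 0.444
te_D = (6 + 4·8 + 10)/6 = 48/6 = 8; σ²_D = ((10−6)/6)² = 0.444
te_E = (8 + 4·13 + 18)/6 = 78/6 = 13; σ²_E = ((18−8)/6)² = 2.778
te_F = (5 + 4·7 + 15)/6 = 48/6 = 8; σ²_F = ((15−5)/6)² = 2.778

Forward pass:
ES_A = 0; EF_A = 8
ES_B = 8; EF_B = 8+6 = 14
ES_C = max(EF_A=8, EF_B=14) = 14; EF_C = 14+4 = 18
ES_D = max(EF_A=8, EF_C=18) = 18; EF_D = 18+8 = 26
ES_E = 14; EF_E = 14+13 = 27
ES_F = max(EF_D=26, EF_E=27) = 27; EF_F = 27+8 = 35
Expected project duration μ = 35 days. Critical path: A → B → E → F.

Variance along critical path = 1.778 + 1.000 + 2.778 + 2.778 = 8.333; σ = 2.887 days.
D = μ + z·σ = 35 + 1.645·2.887 = 39.7 days

39.7 days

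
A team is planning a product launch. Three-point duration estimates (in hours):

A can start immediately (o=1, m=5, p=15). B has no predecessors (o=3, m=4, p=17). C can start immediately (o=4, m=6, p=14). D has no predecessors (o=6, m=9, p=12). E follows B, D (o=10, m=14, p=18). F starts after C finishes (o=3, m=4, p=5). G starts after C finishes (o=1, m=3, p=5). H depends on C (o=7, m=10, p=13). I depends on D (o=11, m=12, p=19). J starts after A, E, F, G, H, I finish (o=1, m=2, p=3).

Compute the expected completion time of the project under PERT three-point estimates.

te_A = (1 + 4·5 + 15)/6 = 36/6 = 6
te_B = (3 + 4·4 + 17)/6 = 36/6 = 6
te_C = (4 + 4·6 + 14)/6 = 42/6 = 7
te_D = (6 + 4·9 + 12)/6 = 54/6 = 9
te_E = (10 + 4·14 + 18)/6 = 84/6 = 14
te_F = (3 + 4·4 + 5)/6 = 24/6 = 4
te_G = (1 + 4·3 + 5)/6 = 18/6 = 3
te_H = (7 + 4·10 + 13)/6 = 60/6 = 10
te_I = (11 + 4·12 + 19)/6 = 78/6 = 13
te_J = (1 + 4·2 + 3)/6 = 12/6 = 2

Forward pass:
ES_A = 0; EF_A = 6
ES_B = 0; EF_B = 6
ES_C = 0; EF_C = 7
ES_D = 0; EF_D = 9
ES_E = max(EF_B=6, EF_D=9) = 9; EF_E = 9+14 = 23
ES_F = 7; EF_F = 7+4 = 11
ES_G = 7; EF_G = 7+3 = 10
ES_H = 7; EF_H = 7+10 = 17
ES_I = 9; EF_I = 9+13 = 22
ES_J = max(EF_A=6, EF_E=23, EF_F=11, EF_G=10, EF_H=17, EF_I=22) = 23; EF_J = 23+2 = 25
Expected project duration μ = 25 hours. Critical path: D → E → J.

25 hours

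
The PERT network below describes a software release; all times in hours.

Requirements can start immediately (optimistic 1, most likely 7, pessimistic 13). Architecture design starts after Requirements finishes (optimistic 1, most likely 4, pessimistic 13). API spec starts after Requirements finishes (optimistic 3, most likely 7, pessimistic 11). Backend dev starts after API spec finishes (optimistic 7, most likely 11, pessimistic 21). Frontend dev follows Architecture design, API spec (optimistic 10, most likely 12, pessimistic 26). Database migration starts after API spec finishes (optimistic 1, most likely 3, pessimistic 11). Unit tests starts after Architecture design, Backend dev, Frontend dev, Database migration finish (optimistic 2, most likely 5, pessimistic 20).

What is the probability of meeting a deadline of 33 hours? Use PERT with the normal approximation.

te_Requirements = (1 + 4·7 + 13)/6 = 42/6 = 7; σ²_Requirements = ((13−1)/6)² = 4.000
te_Architecture design = (1 + 4·4 + 13)/6 = 30/6 = 5; σ²_Architecture design = ((13−1)/6)² = 4.000
te_API spec = (3 + 4·7 + 11)/6 = 42/6 = 7; σ²_API spec = ((11−3)/6)² = 1.778
te_Backend dev = (7 + 4·11 + 21)/6 = 72/6 = 12; σ²_Backend dev = ((21−7)/6)² = 5.444
te_Frontend dev = (10 + 4·12 + 26)/6 = 84/6 = 14; σ²_Frontend dev = ((26−10)/6)² = 7.111
te_Database migration = (1 + 4·3 + 11)/6 = 24/6 = 4; σ²_Database migration = ((11−1)/6)² = 2.778
te_Unit tests = (2 + 4·5 + 20)/6 = 42/6 = 7; σ²_Unit tests = ((20−2)/6)² = 9.000

Forward pass:
ES_Requirements = 0; EF_Requirements = 7
ES_Architecture design = 7; EF_Architecture design = 7+5 = 12
ES_API spec = 7; EF_API spec = 7+7 = 14
ES_Backend dev = 14; EF_Backend dev = 14+12 = 26
ES_Frontend dev = max(EF_Architecture design=12, EF_API spec=14) = 14; EF_Frontend dev = 14+14 = 28
ES_Database migration = 14; EF_Database migration = 14+4 = 18
ES_Unit tests = max(EF_Architecture design=12, EF_Backend dev=26, EF_Frontend dev=28, EF_Database migration=18) = 28; EF_Unit tests = 28+7 = 35
Expected project duration μ = 35 hours. Critical path: Requirements → API spec → Frontend dev → Unit tests.

Variance along critical path = 4.000 + 1.778 + 7.111 + 9.000 = 21.889; σ = √21.889 = 4.679 hours.
Z = (33 − 35) / 4.679 = -0.427
P(T ≤ 33) = Φ(-0.427) ≈ 0.335

0.335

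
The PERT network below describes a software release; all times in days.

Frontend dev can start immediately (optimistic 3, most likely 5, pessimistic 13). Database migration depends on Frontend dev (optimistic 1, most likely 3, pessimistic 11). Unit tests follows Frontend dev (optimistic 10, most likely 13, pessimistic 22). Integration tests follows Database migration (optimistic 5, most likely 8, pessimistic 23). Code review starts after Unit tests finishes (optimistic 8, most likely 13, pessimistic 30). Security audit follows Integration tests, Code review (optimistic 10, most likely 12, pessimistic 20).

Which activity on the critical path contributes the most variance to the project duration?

te_Frontend dev = (3 + 4·5 + 13)/6 = 36/6 = 6; σ²_Frontend dev = ((13−3)/6)² = 2.778
te_Database migration = (1 + 4·3 + 11)/6 = 24/6 = 4; σ²_Database migration = ((11−1)/6)² = 2.778
te_Unit tests = (10 + 4·13 + 22)/6 = 84/6 = 14; σ²_Unit tests = ((22−10)/6)² = 4.000
te_Integration tests = (5 + 4·8 + 23)/6 = 60/6 = 10; σ²_Integration tests = ((23−5)/6)² = 9.000
te_Code review = (8 + 4·13 + 30)/6 = 90/6 = 15; σ²_Code review = ((30−8)/6)² = 13.444
te_Security audit = (10 + 4·12 + 20)/6 = 78/6 = 13; σ²_Security audit = ((20−10)/6)² = 2.778

Forward pass:
ES_Frontend dev = 0; EF_Frontend dev = 6
ES_Database migration = 6; EF_Database migration = 6+4 = 10
ES_Unit tests = 6; EF_Unit tests = 6+14 = 20
ES_Integration tests = 10; EF_Integration tests = 10+10 = 20
ES_Code review = 20; EF_Code review = 20+15 = 35
ES_Security audit = max(EF_Integration tests=20, EF_Code review=35) = 35; EF_Security audit = 35+13 = 48
Expected project duration μ = 48 days. Critical path: Frontend dev → Unit tests → Code review → Security audit.

Variances on critical path: σ²_Frontend dev=2.778, σ²_Unit tests=4.000, σ²_Code review=13.444, σ²_Security audit=2.778.
Largest is σ²_Code review = 13.444.

Code review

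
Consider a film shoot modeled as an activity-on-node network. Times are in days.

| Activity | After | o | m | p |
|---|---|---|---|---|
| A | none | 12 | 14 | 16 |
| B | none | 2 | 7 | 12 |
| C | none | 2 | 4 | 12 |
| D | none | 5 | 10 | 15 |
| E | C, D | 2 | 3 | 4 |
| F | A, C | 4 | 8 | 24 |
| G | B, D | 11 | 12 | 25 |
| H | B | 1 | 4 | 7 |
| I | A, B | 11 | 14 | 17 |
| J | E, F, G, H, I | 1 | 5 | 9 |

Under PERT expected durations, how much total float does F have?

te_A = (12 + 4·14 + 16)/6 = 84/6 = 14
te_B = (2 + 4·7 + 12)/6 = 42/6 = 7
te_C = (2 + 4·4 + 12)/6 = 30/6 = 5
te_D = (5 + 4·10 + 15)/6 = 60/6 = 10
te_E = (2 + 4·3 + 4)/6 = 18/6 = 3
te_F = (4 + 4·8 + 24)/6 = 60/6 = 10
te_G = (11 + 4·12 + 25)/6 = 84/6 = 14
te_H = (1 + 4·4 + 7)/6 = 24/6 = 4
te_I = (11 + 4·14 + 17)/6 = 84/6 = 14
te_J = (1 + 4·5 + 9)/6 = 30/6 = 5

Forward pass:
ES_A = 0; EF_A = 14
ES_B = 0; EF_B = 7
ES_C = 0; EF_C = 5
ES_D = 0; EF_D = 10
ES_E = max(EF_C=5, EF_D=10) = 10; EF_E = 10+3 = 13
ES_F = max(EF_A=14, EF_C=5) = 14; EF_F = 14+10 = 24
ES_G = max(EF_B=7, EF_D=10) = 10; EF_G = 10+14 = 24
ES_H = 7; EF_H = 7+4 = 11
ES_I = max(EF_A=14, EF_B=7) = 14; EF_I = 14+14 = 28
ES_J = max(EF_E=13, EF_F=24, EF_G=24, EF_H=11, EF_I=28) = 28; EF_J = 28+5 = 33
Expected project duration μ = 33 days. Critical path: A → I → J.

Backward pass:
LF_J = 33; LS_J = 33−5 = 28
LF_I = LS_J = 28; LS_I = 28−14 = 14
LF_H = LS_J = 28; LS_H = 28−4 = 24
LF_G = LS_J = 28; LS_G = 28−14 = 14
LF_F = LS_J = 28; LS_F = 28−10 = 18
LF_E = LS_J = 28; LS_E = 28−3 = 25
LF_D = min(LS_E=25, LS_G=14) = 14; LS_D = 14−10 = 4
LF_C = min(LS_E=25, LS_F=18) = 18; LS_C = 18−5 = 13
LF_B = min(LS_G=14, LS_H=24, LS_I=14) = 14; LS_B = 14−7 = 7
LF_A = min(LS_F=18, LS_I=14) = 14; LS_A = 14−14 = 0
Slack_F = LS_F − ES_F = 18 − 14 = 4

4 days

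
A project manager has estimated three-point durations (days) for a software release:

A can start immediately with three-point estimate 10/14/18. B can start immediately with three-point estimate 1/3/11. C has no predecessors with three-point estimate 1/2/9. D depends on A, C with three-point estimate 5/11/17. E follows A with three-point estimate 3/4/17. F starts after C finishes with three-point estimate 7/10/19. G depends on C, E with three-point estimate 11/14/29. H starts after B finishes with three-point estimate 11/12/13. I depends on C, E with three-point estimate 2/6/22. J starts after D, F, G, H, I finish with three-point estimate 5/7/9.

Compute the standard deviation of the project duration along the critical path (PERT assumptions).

te_A = (10 + 4·14 + 18)/6 = 84/6 = 14; σ²_A = ((18−10)/6)² = 1.778
te_B = (1 + 4·3 + 11)/6 = 24/6 = 4; σ²_B = ((11−1)/6)² = 2.778
te_C = (1 + 4·2 + 9)/6 = 18/6 = 3; σ²_C = ((9−1)/6)² = 1.778
te_D = (5 + 4·11 + 17)/6 = 66/6 = 11; σ²_D = ((17−5)/6)² = 4.000
te_E = (3 + 4·4 + 17)/6 = 36/6 = 6; σ²_E = ((17−3)/6)² = 5.444
te_F = (7 + 4·10 + 19)/6 = 66/6 = 11; σ²_F = ((19−7)/6)² = 4.000
te_G = (11 + 4·14 + 29)/6 = 96/6 = 16; σ²_G = ((29−11)/6)² = 9.000
te_H = (11 + 4·12 + 13)/6 = 72/6 = 12; σ²_H = ((13−11)/6)² = 0.111
te_I = (2 + 4·6 + 22)/6 = 48/6 = 8; σ²_I = ((22−2)/6)² = 11.111
te_J = (5 + 4·7 + 9)/6 = 42/6 = 7; σ²_J = ((9−5)/6)² = 0.444

Forward pass:
ES_A = 0; EF_A = 14
ES_B = 0; EF_B = 4
ES_C = 0; EF_C = 3
ES_D = max(EF_A=14, EF_C=3) = 14; EF_D = 14+11 = 25
ES_E = 14; EF_E = 14+6 = 20
ES_F = 3; EF_F = 3+11 = 14
ES_G = max(EF_C=3, EF_E=20) = 20; EF_G = 20+16 = 36
ES_H = 4; EF_H = 4+12 = 16
ES_I = max(EF_C=3, EF_E=20) = 20; EF_I = 20+8 = 28
ES_J = max(EF_D=25, EF_F=14, EF_G=36, EF_H=16, EF_I=28) = 36; EF_J = 36+7 = 43
Expected project duration μ = 43 days. Critical path: A → E → G → J.

Variance along critical path = 1.778 + 5.444 + 9.000 + 0.444 = 16.667
σ = √16.667 = 4.082 days

4.08 days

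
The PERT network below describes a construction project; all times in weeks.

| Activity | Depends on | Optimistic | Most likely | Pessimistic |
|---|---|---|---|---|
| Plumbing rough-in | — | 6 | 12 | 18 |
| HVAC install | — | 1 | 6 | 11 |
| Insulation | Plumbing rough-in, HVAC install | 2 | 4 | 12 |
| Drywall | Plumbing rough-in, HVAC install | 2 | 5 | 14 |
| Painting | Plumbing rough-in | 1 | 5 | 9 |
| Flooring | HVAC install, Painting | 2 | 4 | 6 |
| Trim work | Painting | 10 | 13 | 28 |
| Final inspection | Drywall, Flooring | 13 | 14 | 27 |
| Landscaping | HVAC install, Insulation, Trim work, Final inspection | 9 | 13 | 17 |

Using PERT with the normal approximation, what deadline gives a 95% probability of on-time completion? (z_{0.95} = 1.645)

te_Plumbing rough-in = (6 + 4·12 + 18)/6 = 72/6 = 12; σ²_Plumbing rough-in = ((18−6)/6)² = 4.000
te_HVAC install = (1 + 4·6 + 11)/6 = 36/6 = 6; σ²_HVAC install = ((11−1)/6)² = 2.778
te_Insulation = (2 + 4·4 + 12)/6 = 30/6 = 5; σ²_Insulation = ((12−2)/6)² = 2.778
te_Drywall = (2 + 4·5 + 14)/6 = 36/6 = 6; σ²_Drywall = ((14−2)/6)² = 4.000
te_Painting = (1 + 4·5 + 9)/6 = 30/6 = 5; σ²_Painting = ((9−1)/6)² = 1.778
te_Flooring = (2 + 4·4 + 6)/6 = 24/6 = 4; σ²_Flooring = ((6−2)/6)² = 0.444
te_Trim work = (10 + 4·13 + 28)/6 = 90/6 = 15; σ²_Trim work = ((28−10)/6)² = 9.000
te_Final inspection = (13 + 4·14 + 27)/6 = 96/6 = 16; σ²_Final inspection = ((27−13)/6)² = 5.444
te_Landscaping = (9 + 4·13 + 17)/6 = 78/6 = 13; σ²_Landscaping = ((17−9)/6)² = 1.778

Forward pass:
ES_Plumbing rough-in = 0; EF_Plumbing rough-in = 12
ES_HVAC install = 0; EF_HVAC install = 6
ES_Insulation = max(EF_Plumbing rough-in=12, EF_HVAC install=6) = 12; EF_Insulation = 12+5 = 17
ES_Drywall = max(EF_Plumbing rough-in=12, EF_HVAC install=6) = 12; EF_Drywall = 12+6 = 18
ES_Painting = 12; EF_Painting = 12+5 = 17
ES_Flooring = max(EF_HVAC install=6, EF_Painting=17) = 17; EF_Flooring = 17+4 = 21
ES_Trim work = 17; EF_Trim work = 17+15 = 32
ES_Final inspection = max(EF_Drywall=18, EF_Flooring=21) = 21; EF_Final inspection = 21+16 = 37
ES_Landscaping = max(EF_HVAC install=6, EF_Insulation=17, EF_Trim work=32, EF_Final inspection=37) = 37; EF_Landscaping = 37+13 = 50
Expected project duration μ = 50 weeks. Critical path: Plumbing rough-in → Painting → Flooring → Final inspection → Landscaping.

Variance along critical path = 4.000 + 1.778 + 0.444 + 5.444 + 1.778 = 13.444; σ = 3.667 weeks.
D = μ + z·σ = 50 + 1.645·3.667 = 56.0 weeks

56.0 weeks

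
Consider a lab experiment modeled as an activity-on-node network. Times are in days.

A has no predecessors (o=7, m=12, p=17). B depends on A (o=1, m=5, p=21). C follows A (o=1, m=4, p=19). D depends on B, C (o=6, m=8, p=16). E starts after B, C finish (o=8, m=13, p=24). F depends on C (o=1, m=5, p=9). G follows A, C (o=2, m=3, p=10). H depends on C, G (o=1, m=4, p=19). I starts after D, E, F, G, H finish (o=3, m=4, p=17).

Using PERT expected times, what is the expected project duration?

39 days

te_A = (7 + 4·12 + 17)/6 = 72/6 = 12
te_B = (1 + 4·5 + 21)/6 = 42/6 = 7
te_C = (1 + 4·4 + 19)/6 = 36/6 = 6
te_D = (6 + 4·8 + 16)/6 = 54/6 = 9
te_E = (8 + 4·13 + 24)/6 = 84/6 = 14
te_F = (1 + 4·5 + 9)/6 = 30/6 = 5
te_G = (2 + 4·3 + 10)/6 = 24/6 = 4
te_H = (1 + 4·4 + 19)/6 = 36/6 = 6
te_I = (3 + 4·4 + 17)/6 = 36/6 = 6

Forward pass:
ES_A = 0; EF_A = 12
ES_B = 12; EF_B = 12+7 = 19
ES_C = 12; EF_C = 12+6 = 18
ES_D = max(EF_B=19, EF_C=18) = 19; EF_D = 19+9 = 28
ES_E = max(EF_B=19, EF_C=18) = 19; EF_E = 19+14 = 33
ES_F = 18; EF_F = 18+5 = 23
ES_G = max(EF_A=12, EF_C=18) = 18; EF_G = 18+4 = 22
ES_H = max(EF_C=18, EF_G=22) = 22; EF_H = 22+6 = 28
ES_I = max(EF_D=28, EF_E=33, EF_F=23, EF_G=22, EF_H=28) = 33; EF_I = 33+6 = 39
Expected project duration μ = 39 days. Critical path: A → B → E → I.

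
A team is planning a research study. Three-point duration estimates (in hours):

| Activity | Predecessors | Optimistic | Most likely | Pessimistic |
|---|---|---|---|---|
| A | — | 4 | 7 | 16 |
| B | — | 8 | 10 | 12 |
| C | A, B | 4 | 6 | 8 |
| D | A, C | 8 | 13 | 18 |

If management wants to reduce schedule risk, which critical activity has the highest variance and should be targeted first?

D

te_A = (4 + 4·7 + 16)/6 = 48/6 = 8; σ²_A = ((16−4)/6)² = 4.000
te_B = (8 + 4·10 + 12)/6 = 60/6 = 10; σ²_B = ((12−8)/6)² = 0.444
te_C = (4 + 4·6 + 8)/6 = 36/6 = 6; σ²_C = ((8−4)/6)² = 0.444
te_D = (8 + 4·13 + 18)/6 = 78/6 = 13; σ²_D = ((18−8)/6)² = 2.778

Forward pass:
ES_A = 0; EF_A = 8
ES_B = 0; EF_B = 10
ES_C = max(EF_A=8, EF_B=10) = 10; EF_C = 10+6 = 16
ES_D = max(EF_A=8, EF_C=16) = 16; EF_D = 16+13 = 29
Expected project duration μ = 29 hours. Critical path: B → C → D.

Variances on critical path: σ²_B=0.444, σ²_C=0.444, σ²_D=2.778.
Largest is σ²_D = 2.778.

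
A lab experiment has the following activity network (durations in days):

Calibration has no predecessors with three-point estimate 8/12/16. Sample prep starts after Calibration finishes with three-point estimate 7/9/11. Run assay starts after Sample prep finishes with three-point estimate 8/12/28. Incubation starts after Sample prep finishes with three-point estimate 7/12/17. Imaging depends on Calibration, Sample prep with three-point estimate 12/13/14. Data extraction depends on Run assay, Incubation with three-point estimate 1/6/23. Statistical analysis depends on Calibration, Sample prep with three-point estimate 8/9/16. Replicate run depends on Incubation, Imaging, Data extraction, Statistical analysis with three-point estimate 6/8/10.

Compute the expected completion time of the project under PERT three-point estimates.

te_Calibration = (8 + 4·12 + 16)/6 = 72/6 = 12
te_Sample prep = (7 + 4·9 + 11)/6 = 54/6 = 9
te_Run assay = (8 + 4·12 + 28)/6 = 84/6 = 14
te_Incubation = (7 + 4·12 + 17)/6 = 72/6 = 12
te_Imaging = (12 + 4·13 + 14)/6 = 78/6 = 13
te_Data extraction = (1 + 4·6 + 23)/6 = 48/6 = 8
te_Statistical analysis = (8 + 4·9 + 16)/6 = 60/6 = 10
te_Replicate run = (6 + 4·8 + 10)/6 = 48/6 = 8

Forward pass:
ES_Calibration = 0; EF_Calibration = 12
ES_Sample prep = 12; EF_Sample prep = 12+9 = 21
ES_Run assay = 21; EF_Run assay = 21+14 = 35
ES_Incubation = 21; EF_Incubation = 21+12 = 33
ES_Imaging = max(EF_Calibration=12, EF_Sample prep=21) = 21; EF_Imaging = 21+13 = 34
ES_Data extraction = max(EF_Run assay=35, EF_Incubation=33) = 35; EF_Data extraction = 35+8 = 43
ES_Statistical analysis = max(EF_Calibration=12, EF_Sample prep=21) = 21; EF_Statistical analysis = 21+10 = 31
ES_Replicate run = max(EF_Incubation=33, EF_Imaging=34, EF_Data extraction=43, EF_Statistical analysis=31) = 43; EF_Replicate run = 43+8 = 51
Expected project duration μ = 51 days. Critical path: Calibration → Sample prep → Run assay → Data extraction → Replicate run.

51 days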